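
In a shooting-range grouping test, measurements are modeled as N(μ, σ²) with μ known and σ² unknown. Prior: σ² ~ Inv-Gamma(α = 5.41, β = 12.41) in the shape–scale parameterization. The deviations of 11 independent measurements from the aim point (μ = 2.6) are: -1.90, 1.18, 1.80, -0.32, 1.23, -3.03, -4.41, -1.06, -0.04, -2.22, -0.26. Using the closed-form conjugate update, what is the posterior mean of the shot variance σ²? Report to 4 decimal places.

3.5029

With known mean μ and an Inverse-Gamma(α, β) prior on σ², the Normal likelihood is conjugate: posterior is Inv-Gamma(α + n/2, β + Σ(xᵢ−μ)²/2).
Σ(xᵢ−μ)² = (-1.90)² + (1.18)² + (1.80)² + (-0.32)² + (1.23)² + (-3.03)² + (-4.41)² + (-1.06)² + (-0.04)² + (-2.22)² + (-0.26)² = 44.6079.
Posterior: Inv-Gamma(5.41 + 11/2, 12.41 + 44.6079/2) = Inv-Gamma(10.91, 34.71395).
E[σ²|data] = β/(α−1) = 34.71395/9.91 = 3.5029.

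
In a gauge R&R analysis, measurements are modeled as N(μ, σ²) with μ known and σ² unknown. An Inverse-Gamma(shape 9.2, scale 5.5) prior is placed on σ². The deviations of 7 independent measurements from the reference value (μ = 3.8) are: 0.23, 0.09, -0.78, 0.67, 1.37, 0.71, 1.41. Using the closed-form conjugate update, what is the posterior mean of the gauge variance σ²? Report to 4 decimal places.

0.7046

With known mean μ and an Inverse-Gamma(α, β) prior on σ², the Normal likelihood is conjugate: posterior is Inv-Gamma(α + n/2, β + Σ(xᵢ−μ)²/2).
Σ(xᵢ−μ)² = (0.23)² + (0.09)² + (-0.78)² + (0.67)² + (1.37)² + (0.71)² + (1.41)² = 5.4874.
Posterior: Inv-Gamma(9.2 + 7/2, 5.5 + 5.4874/2) = Inv-Gamma(12.70, 8.24370).
E[σ²|data] = β/(α−1) = 8.24370/11.70 = 0.7046.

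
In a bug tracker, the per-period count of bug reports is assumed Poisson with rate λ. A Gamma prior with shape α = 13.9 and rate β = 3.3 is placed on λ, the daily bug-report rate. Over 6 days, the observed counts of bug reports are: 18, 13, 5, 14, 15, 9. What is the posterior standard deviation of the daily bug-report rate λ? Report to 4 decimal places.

1.0081

With a Gamma(shape α, rate β) prior, the Poisson likelihood is conjugate: the posterior is Gamma(α + ΣXᵢ, β + n).
Sum of counts S = 74 over n = 6 days.
Posterior: Gamma(α+S, β+n) = Gamma(13.9+74, 3.3+6) = Gamma(87.9, 9.3).
SD = √α/β = √87.9/9.3 = 1.0081.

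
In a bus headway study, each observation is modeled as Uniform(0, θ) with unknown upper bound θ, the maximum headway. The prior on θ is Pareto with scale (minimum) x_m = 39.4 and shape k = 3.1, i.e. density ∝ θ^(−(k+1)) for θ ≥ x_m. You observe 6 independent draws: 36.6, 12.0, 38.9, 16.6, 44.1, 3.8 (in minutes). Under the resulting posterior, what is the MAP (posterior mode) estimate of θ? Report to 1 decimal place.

44.1

A Pareto(scale x_m, shape k) prior on the upper bound θ of Uniform(0, θ) is conjugate: posterior is Pareto(max(x_m, max xᵢ), k + n).
Sample maximum = 44.1; prior scale x_m = 39.4 → posterior scale = max = 44.1.
Posterior shape = 3.1 + 6 = 9.1.
The Pareto density is decreasing on [x_m, ∞), so the mode is x_m = 44.1.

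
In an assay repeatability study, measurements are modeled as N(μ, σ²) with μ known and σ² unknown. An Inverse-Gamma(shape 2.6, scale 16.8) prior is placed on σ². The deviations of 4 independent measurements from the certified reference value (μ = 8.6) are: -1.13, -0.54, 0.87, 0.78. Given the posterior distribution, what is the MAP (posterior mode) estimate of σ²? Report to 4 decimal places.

With known mean μ and an Inverse-Gamma(α, β) prior on σ², the Normal likelihood is conjugate: posterior is Inv-Gamma(α + n/2, β + Σ(xᵢ−μ)²/2).
Σ(xᵢ−μ)² = (-1.13)² + (-0.54)² + (0.87)² + (0.78)² = 2.9338.
Posterior: Inv-Gamma(2.6 + 4/2, 16.8 + 2.9338/2) = Inv-Gamma(4.60, 18.26690).
Mode = β/(α+1) = 18.26690/5.60 = 3.2619.

3.2619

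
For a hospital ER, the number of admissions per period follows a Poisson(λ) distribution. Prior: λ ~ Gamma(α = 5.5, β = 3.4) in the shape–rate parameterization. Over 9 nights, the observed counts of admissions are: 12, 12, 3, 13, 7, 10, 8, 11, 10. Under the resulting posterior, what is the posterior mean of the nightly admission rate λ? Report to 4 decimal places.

7.3790

With a Gamma(shape α, rate β) prior, the Poisson likelihood is conjugate: the posterior is Gamma(α + ΣXᵢ, β + n).
Sum of counts S = 86 over n = 9 nights.
Posterior: Gamma(α+S, β+n) = Gamma(5.5+86, 3.4+9) = Gamma(91.5, 12.4).
Posterior mean = α/β = 91.5/12.4 = 7.3790.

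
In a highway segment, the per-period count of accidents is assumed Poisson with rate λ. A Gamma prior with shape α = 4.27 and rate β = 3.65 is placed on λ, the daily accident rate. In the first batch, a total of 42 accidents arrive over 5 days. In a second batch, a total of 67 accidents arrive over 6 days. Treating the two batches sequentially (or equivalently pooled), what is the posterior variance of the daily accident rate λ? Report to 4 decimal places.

0.5278

With a Gamma(shape α, rate β) prior, the Poisson likelihood is conjugate: the posterior is Gamma(α + ΣXᵢ, β + n).
After batch 1: Gamma(α+S, β+n) = Gamma(4.27+42, 3.65+5) = Gamma(46.27, 8.65).
After batch 2: Gamma(α+S, β+n) = Gamma(46.27+67, 8.65+6) = Gamma(113.27, 14.65).
Var = α/β² = 113.27/14.65² = 0.5278.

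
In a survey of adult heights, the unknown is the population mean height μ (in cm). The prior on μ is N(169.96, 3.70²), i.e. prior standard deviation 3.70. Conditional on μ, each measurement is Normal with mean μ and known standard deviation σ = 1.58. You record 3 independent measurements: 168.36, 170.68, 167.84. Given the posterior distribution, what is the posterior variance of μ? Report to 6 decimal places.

For Normal data with known variance σ², a Normal(μ₀, σ₀²) prior on μ is conjugate. Posterior precision = 1/σ₀² + n/σ²; posterior mean is the precision-weighted average of μ₀ and x̄.
σ₀² = 3.70² = 13.69, σ² = 1.58² = 2.4964; σ² + n·σ₀² = 2.4964 + 3·13.69 = 43.5664.
Posterior precision = 1/σ₀² + n/σ² = 1/13.69 + 3/2.4964 = (σ² + n·σ₀²)/(σ₀²σ²) = 43.5664/(13.69·2.4964); posterior variance σₙ² = σ₀²σ²/(σ² + n·σ₀²) = 13.69·2.4964/43.5664 = 0.784451.

0.784451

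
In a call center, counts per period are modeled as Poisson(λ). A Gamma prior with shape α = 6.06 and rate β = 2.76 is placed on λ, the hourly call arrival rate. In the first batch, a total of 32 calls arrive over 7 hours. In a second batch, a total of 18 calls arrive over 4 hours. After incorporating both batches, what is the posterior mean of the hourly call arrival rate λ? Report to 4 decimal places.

4.0741

With a Gamma(shape α, rate β) prior, the Poisson likelihood is conjugate: the posterior is Gamma(α + ΣXᵢ, β + n).
After batch 1: Gamma(α+S, β+n) = Gamma(6.06+32, 2.76+7) = Gamma(38.06, 9.76).
After batch 2: Gamma(α+S, β+n) = Gamma(38.06+18, 9.76+4) = Gamma(56.06, 13.76).
Posterior mean = α/β = 56.06/13.76 = 4.0741.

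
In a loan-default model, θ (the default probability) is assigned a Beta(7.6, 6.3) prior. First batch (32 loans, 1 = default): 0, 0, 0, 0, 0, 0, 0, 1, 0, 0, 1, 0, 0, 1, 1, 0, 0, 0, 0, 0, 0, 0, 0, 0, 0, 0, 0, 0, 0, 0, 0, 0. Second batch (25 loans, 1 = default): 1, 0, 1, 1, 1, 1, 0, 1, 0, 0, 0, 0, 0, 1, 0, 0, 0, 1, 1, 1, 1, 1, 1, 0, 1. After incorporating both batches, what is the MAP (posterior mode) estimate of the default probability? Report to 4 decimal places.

0.3570

The Beta prior is conjugate to a Binomial/Bernoulli likelihood; the update adds successes to α and failures to β.
After batch 1: Beta(7.6+4, 6.3+28) = Beta(11.6, 34.3).
After batch 2: Beta(11.6+14, 34.3+11) = Beta(25.6, 45.3).
Mode of Beta(a,b) for a,b>1 is (a−1)/(a+b−2) = 24.6/68.9 = 0.3570.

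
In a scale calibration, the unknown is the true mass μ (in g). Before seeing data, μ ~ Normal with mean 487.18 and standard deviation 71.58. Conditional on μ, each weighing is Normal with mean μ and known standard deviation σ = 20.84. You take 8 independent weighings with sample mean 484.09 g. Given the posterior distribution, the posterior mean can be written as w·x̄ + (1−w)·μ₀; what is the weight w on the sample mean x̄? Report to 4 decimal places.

0.9895

For Normal data with known variance σ², a Normal(μ₀, σ₀²) prior on μ is conjugate. Posterior precision = 1/σ₀² + n/σ²; posterior mean is the precision-weighted average of μ₀ and x̄.
σ₀² = 71.58² = 5123.6964, σ² = 20.84² = 434.3056. Prior precision 1/σ₀² = 1/5123.6964; data precision n/σ² = 8/434.3056.
w = (n/σ²)/(1/σ₀² + n/σ²) = n·σ₀²/(σ² + n·σ₀²) = 8·5123.6964/(434.3056 + 8·5123.6964) = 40989.5712/41423.8768 = 0.9895.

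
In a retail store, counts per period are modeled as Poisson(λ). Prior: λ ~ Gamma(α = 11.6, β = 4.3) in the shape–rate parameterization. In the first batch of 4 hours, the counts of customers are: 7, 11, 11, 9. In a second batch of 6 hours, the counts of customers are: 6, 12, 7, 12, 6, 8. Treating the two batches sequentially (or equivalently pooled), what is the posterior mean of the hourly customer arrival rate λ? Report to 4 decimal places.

7.0350

With a Gamma(shape α, rate β) prior, the Poisson likelihood is conjugate: the posterior is Gamma(α + ΣXᵢ, β + n).
Batch 1: sum of counts S = 38 over n = 4 hours.
After batch 1: Gamma(α+S, β+n) = Gamma(11.6+38, 4.3+4) = Gamma(49.6, 8.3).
Batch 2: sum of counts S = 51 over n = 6 hours.
After batch 2: Gamma(α+S, β+n) = Gamma(49.6+51, 8.3+6) = Gamma(100.6, 14.3).
Posterior mean = α/β = 100.6/14.3 = 7.0350.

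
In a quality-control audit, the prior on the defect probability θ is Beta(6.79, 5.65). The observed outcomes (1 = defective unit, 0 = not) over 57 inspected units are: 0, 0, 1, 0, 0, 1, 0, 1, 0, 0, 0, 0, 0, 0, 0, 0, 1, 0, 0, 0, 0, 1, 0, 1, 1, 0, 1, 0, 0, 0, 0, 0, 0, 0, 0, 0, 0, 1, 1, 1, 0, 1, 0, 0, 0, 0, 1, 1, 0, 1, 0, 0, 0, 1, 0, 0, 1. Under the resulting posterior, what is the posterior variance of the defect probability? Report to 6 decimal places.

0.003197

The Beta prior is conjugate to a Binomial/Bernoulli likelihood; the update adds successes to α and failures to β.
Posterior: Beta(α+k, β+n−k) = Beta(6.79+17, 5.65+40) = Beta(23.79, 45.65).
Var = αβ/((α+β)²(α+β+1)) = 23.79·45.65/(69.44²·70.44) = 0.003197.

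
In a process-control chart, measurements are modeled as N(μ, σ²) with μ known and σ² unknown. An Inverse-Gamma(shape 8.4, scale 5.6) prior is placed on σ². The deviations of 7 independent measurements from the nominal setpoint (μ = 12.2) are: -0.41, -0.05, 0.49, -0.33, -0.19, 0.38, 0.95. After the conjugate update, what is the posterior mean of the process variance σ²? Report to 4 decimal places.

With known mean μ and an Inverse-Gamma(α, β) prior on σ², the Normal likelihood is conjugate: posterior is Inv-Gamma(α + n/2, β + Σ(xᵢ−μ)²/2).
Σ(xᵢ−μ)² = (-0.41)² + (-0.05)² + (0.49)² + (-0.33)² + (-0.19)² + (0.38)² + (0.95)² = 1.6026.
Posterior: Inv-Gamma(8.4 + 7/2, 5.6 + 1.6026/2) = Inv-Gamma(11.90, 6.40130).
E[σ²|data] = β/(α−1) = 6.40130/10.90 = 0.5873.

0.5873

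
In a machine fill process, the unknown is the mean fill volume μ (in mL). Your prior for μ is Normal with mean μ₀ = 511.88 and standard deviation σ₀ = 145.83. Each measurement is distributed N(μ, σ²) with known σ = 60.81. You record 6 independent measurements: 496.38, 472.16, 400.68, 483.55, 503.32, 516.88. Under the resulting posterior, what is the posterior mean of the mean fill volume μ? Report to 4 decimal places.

479.7592

For Normal data with known variance σ², a Normal(μ₀, σ₀²) prior on μ is conjugate. Posterior precision = 1/σ₀² + n/σ²; posterior mean is the precision-weighted average of μ₀ and x̄.
Σxᵢ = 496.38 + 472.16 + 400.68 + 483.55 + 503.32 + 516.88 = 2872.97, so n·x̄ = 2872.97.
σ₀² = 145.83² = 21266.3889, σ² = 60.81² = 3697.8561; σ² + n·σ₀² = 3697.8561 + 6·21266.3889 = 131296.1895.
Posterior mean = (μ₀/σ₀² + n·x̄/σ²)/(1/σ₀² + n/σ²) = (σ²·μ₀ + σ₀²·n·x̄)/(σ² + n·σ₀²) = (3697.8561·511.88 + 21266.3889·2872.97)/131296.1895 = 62990555.898501/131296.1895 = 479.7592.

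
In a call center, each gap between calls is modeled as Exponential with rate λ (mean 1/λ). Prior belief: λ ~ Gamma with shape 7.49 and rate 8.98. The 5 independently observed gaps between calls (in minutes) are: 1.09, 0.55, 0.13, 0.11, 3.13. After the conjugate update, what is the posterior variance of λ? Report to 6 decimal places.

0.063816

With a Gamma(shape α, rate β) prior on the exponential rate λ, the posterior after n observations with total T = Σxᵢ is Gamma(α+n, β+T).
Sum of observations T = 5.01 minutes; n = 5.
Posterior: Gamma(7.49+5, 8.98+5.01) = Gamma(12.49, 13.99).
Var = α/β² = 0.063816.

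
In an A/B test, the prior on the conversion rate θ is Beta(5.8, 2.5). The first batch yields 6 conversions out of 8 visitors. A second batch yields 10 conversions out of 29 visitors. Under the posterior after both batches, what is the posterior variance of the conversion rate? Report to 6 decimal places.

0.005392

The Beta prior is conjugate to a Binomial/Bernoulli likelihood; the update adds successes to α and failures to β.
After batch 1: Beta(5.8+6, 2.5+2) = Beta(11.8, 4.5).
After batch 2: Beta(11.8+10, 4.5+19) = Beta(21.8, 23.5).
Var = αβ/((α+β)²(α+β+1)) = 21.8·23.5/(45.3²·46.3) = 0.005392.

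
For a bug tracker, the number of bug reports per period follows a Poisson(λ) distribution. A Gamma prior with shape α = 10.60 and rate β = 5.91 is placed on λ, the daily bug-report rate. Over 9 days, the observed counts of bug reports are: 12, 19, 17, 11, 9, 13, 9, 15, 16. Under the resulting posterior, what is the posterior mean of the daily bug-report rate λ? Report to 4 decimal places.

With a Gamma(shape α, rate β) prior, the Poisson likelihood is conjugate: the posterior is Gamma(α + ΣXᵢ, β + n).
Sum of counts S = 121 over n = 9 days.
Posterior: Gamma(α+S, β+n) = Gamma(10.60+121, 5.91+9) = Gamma(131.60, 14.91).
Posterior mean = α/β = 131.60/14.91 = 8.8263.

8.8263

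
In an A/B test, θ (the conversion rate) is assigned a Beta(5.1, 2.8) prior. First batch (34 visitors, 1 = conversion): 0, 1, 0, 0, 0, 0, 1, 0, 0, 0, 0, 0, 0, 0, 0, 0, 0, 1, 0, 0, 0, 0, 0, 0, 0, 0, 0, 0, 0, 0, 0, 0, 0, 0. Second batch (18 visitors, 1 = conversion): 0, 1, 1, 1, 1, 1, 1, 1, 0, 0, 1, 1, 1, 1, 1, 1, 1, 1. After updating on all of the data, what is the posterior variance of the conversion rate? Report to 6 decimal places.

0.003890

The Beta prior is conjugate to a Binomial/Bernoulli likelihood; the update adds successes to α and failures to β.
After batch 1: Beta(5.1+3, 2.8+31) = Beta(8.1, 33.8).
After batch 2: Beta(8.1+15, 33.8+3) = Beta(23.1, 36.8).
Var = αβ/((α+β)²(α+β+1)) = 23.1·36.8/(59.9²·60.9) = 0.003890.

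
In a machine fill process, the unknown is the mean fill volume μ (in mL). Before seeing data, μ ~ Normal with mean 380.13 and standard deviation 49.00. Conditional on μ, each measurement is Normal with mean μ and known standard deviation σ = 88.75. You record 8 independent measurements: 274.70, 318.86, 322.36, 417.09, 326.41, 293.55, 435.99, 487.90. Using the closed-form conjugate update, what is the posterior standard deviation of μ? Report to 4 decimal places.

For Normal data with known variance σ², a Normal(μ₀, σ₀²) prior on μ is conjugate. Posterior precision = 1/σ₀² + n/σ²; posterior mean is the precision-weighted average of μ₀ and x̄.
σ₀² = 49.00² = 2401, σ² = 88.75² = 7876.5625; σ² + n·σ₀² = 7876.5625 + 8·2401 = 27084.5625.
Posterior precision = 1/σ₀² + n/σ² = 1/2401 + 8/7876.5625 = (σ² + n·σ₀²)/(σ₀²σ²) = 27084.5625/(2401·7876.5625); posterior variance σₙ² = σ₀²σ²/(σ² + n·σ₀²) = 2401·7876.5625/27084.5625 = 698.243753.
Posterior SD = √σₙ² = √(2401·7876.5625/27084.5625) = 26.4243.

26.4243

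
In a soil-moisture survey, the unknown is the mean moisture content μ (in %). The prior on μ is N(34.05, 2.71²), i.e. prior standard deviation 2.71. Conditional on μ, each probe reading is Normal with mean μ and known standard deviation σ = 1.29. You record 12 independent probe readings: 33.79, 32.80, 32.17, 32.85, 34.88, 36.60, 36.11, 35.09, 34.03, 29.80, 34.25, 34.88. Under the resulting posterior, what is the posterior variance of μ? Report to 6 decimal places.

0.136105

For Normal data with known variance σ², a Normal(μ₀, σ₀²) prior on μ is conjugate. Posterior precision = 1/σ₀² + n/σ²; posterior mean is the precision-weighted average of μ₀ and x̄.
σ₀² = 2.71² = 7.3441, σ² = 1.29² = 1.6641; σ² + n·σ₀² = 1.6641 + 12·7.3441 = 89.7933.
Posterior precision = 1/σ₀² + n/σ² = 1/7.3441 + 12/1.6641 = (σ² + n·σ₀²)/(σ₀²σ²) = 89.7933/(7.3441·1.6641); posterior variance σₙ² = σ₀²σ²/(σ² + n·σ₀²) = 7.3441·1.6641/89.7933 = 0.136105.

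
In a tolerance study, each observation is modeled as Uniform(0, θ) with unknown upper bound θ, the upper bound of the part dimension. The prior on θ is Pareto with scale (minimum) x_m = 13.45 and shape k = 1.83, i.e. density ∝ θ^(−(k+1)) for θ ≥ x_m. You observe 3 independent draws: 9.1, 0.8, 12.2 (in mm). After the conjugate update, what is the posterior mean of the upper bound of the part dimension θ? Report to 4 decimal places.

16.9617

A Pareto(scale x_m, shape k) prior on the upper bound θ of Uniform(0, θ) is conjugate: posterior is Pareto(max(x_m, max xᵢ), k + n).
Sample maximum = 12.2; prior scale x_m = 13.45 → posterior scale = max = 13.45.
Posterior shape = 1.83 + 3 = 4.83.
E[θ|data] = k·x_m/(k−1) = 4.83·13.45/3.83 = 16.9617.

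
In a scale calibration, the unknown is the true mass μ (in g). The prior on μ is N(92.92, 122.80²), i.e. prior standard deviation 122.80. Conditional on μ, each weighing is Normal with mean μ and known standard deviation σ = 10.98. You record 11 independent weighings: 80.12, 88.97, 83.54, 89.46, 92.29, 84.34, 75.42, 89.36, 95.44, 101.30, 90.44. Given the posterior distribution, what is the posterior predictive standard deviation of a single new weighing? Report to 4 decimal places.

11.4679

For Normal data with known variance σ², a Normal(μ₀, σ₀²) prior on μ is conjugate. Posterior precision = 1/σ₀² + n/σ²; posterior mean is the precision-weighted average of μ₀ and x̄.
σ₀² = 122.80² = 15079.84, σ² = 10.98² = 120.5604; σ² + n·σ₀² = 120.5604 + 11·15079.84 = 165998.8004.
Posterior precision = 1/σ₀² + n/σ² = 1/15079.84 + 11/120.5604 = (σ² + n·σ₀²)/(σ₀²σ²) = 165998.8004/(15079.84·120.5604); posterior variance σₙ² = σ₀²σ²/(σ² + n·σ₀²) = 15079.84·120.5604/165998.8004 = 10.952076.
Predictive variance for one new observation = σₙ² + σ² = 15079.84·120.5604/165998.8004 + 120.5604 = σ²·(σ₀² + 165998.8004)/165998.8004 = 120.5604·181078.6404/165998.8004 = 131.512476; SD = √(120.5604·181078.6404/165998.8004) = 11.4679.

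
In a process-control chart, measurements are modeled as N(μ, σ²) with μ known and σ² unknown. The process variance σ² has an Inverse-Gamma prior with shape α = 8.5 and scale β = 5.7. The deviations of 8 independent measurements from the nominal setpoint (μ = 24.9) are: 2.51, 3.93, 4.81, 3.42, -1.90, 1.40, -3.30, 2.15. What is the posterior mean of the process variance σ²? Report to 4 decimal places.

3.8722

With known mean μ and an Inverse-Gamma(α, β) prior on σ², the Normal likelihood is conjugate: posterior is Inv-Gamma(α + n/2, β + Σ(xᵢ−μ)²/2).
Σ(xᵢ−μ)² = (2.51)² + (3.93)² + (4.81)² + (3.42)² + (-1.90)² + (1.40)² + (-3.30)² + (2.15)² = 77.6600.
Posterior: Inv-Gamma(8.5 + 8/2, 5.7 + 77.6600/2) = Inv-Gamma(12.50, 44.53000).
E[σ²|data] = β/(α−1) = 44.53000/11.50 = 3.8722.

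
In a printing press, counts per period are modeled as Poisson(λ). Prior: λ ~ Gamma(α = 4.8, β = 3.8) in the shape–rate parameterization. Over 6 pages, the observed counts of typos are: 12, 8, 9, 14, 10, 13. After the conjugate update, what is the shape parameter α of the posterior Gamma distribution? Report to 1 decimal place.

With a Gamma(shape α, rate β) prior, the Poisson likelihood is conjugate: the posterior is Gamma(α + ΣXᵢ, β + n).
Sum of counts S = 66 over n = 6 pages.
Posterior: Gamma(α+S, β+n) = Gamma(4.8+66, 3.8+6) = Gamma(70.8, 9.8).
Posterior α = 70.8.

70.8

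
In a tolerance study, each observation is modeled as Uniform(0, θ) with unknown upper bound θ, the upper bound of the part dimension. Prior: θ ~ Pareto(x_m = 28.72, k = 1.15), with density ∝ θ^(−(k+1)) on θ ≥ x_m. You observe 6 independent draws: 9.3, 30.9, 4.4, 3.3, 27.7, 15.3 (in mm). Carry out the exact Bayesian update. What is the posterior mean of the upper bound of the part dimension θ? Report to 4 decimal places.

A Pareto(scale x_m, shape k) prior on the upper bound θ of Uniform(0, θ) is conjugate: posterior is Pareto(max(x_m, max xᵢ), k + n).
Sample maximum = 30.9; prior scale x_m = 28.72 → posterior scale = max = 30.90.
Posterior shape = 1.15 + 6 = 7.15.
E[θ|data] = k·x_m/(k−1) = 7.15·30.90/6.15 = 35.9244.

35.9244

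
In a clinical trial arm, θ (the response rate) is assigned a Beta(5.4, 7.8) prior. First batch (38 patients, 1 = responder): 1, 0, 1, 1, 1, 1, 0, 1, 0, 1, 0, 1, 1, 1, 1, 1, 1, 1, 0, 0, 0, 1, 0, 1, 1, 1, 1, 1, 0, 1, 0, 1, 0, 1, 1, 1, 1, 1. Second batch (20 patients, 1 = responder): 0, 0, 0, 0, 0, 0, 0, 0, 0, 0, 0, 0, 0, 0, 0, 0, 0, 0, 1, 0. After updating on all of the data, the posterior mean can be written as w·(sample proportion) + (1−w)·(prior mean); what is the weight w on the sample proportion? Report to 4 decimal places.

The Beta prior is conjugate to a Binomial/Bernoulli likelihood; the update adds successes to α and failures to β.
Total number of patients: n = 38 + 20 = 58.
Posterior mean = (α₀+k)/(α₀+β₀+n) = [n/(α₀+β₀+n)]·(k/n) + [(α₀+β₀)/(α₀+β₀+n)]·α₀/(α₀+β₀), so only n and the prior enter the weight.
The weight on the data is w = n/(α₀+β₀+n) = 58/(5.4+7.8+58) = 58/71.2 = 0.8146.

0.8146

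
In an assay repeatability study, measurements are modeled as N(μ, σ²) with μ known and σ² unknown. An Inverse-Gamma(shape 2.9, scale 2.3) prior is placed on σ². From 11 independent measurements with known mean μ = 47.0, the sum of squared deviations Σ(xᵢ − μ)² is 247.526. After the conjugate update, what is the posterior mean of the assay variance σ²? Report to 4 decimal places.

17.0355

With known mean μ and an Inverse-Gamma(α, β) prior on σ², the Normal likelihood is conjugate: posterior is Inv-Gamma(α + n/2, β + Σ(xᵢ−μ)²/2).
Posterior: Inv-Gamma(2.9 + 11/2, 2.3 + 247.526/2) = Inv-Gamma(8.40, 126.0630).
E[σ²|data] = β/(α−1) = 126.0630/7.40 = 17.0355.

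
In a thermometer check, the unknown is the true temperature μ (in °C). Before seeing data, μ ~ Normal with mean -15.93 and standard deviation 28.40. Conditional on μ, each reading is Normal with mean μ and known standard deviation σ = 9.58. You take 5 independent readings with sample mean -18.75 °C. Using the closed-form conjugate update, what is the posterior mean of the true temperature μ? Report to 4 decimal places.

-18.6873

For Normal data with known variance σ², a Normal(μ₀, σ₀²) prior on μ is conjugate. Posterior precision = 1/σ₀² + n/σ²; posterior mean is the precision-weighted average of μ₀ and x̄.
n·x̄ = 5·(-18.75) = -93.75.
σ₀² = 28.40² = 806.56, σ² = 9.58² = 91.7764; σ² + n·σ₀² = 91.7764 + 5·806.56 = 4124.5764.
Posterior mean = (μ₀/σ₀² + n·x̄/σ²)/(1/σ₀² + n/σ²) = (σ²·μ₀ + σ₀²·n·x̄)/(σ² + n·σ₀²) = (91.7764·(-15.93) + 806.56·(-93.75))/4124.5764 = -77076.998052/4124.5764 = -18.6873.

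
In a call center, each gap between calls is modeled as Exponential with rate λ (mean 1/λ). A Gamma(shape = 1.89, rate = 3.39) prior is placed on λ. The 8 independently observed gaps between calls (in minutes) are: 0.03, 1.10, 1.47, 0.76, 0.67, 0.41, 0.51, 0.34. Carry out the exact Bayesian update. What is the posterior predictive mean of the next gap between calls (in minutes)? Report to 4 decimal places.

With a Gamma(shape α, rate β) prior on the exponential rate λ, the posterior after n observations with total T = Σxᵢ is Gamma(α+n, β+T).
Sum of observations T = 5.29 minutes; n = 8.
Posterior: Gamma(1.89+8, 3.39+5.29) = Gamma(9.89, 8.68).
The predictive distribution for the next observation is Lomax; its mean is β/(α−1) = 8.68/8.89 = 0.9764.

0.9764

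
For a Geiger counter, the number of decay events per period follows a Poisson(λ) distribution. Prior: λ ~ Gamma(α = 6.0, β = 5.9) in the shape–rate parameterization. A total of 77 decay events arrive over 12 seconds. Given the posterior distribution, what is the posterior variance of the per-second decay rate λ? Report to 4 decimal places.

0.2590

With a Gamma(shape α, rate β) prior, the Poisson likelihood is conjugate: the posterior is Gamma(α + ΣXᵢ, β + n).
Posterior: Gamma(α+S, β+n) = Gamma(6.0+77, 5.9+12) = Gamma(83.0, 17.9).
Var = α/β² = 83.0/17.9² = 0.2590.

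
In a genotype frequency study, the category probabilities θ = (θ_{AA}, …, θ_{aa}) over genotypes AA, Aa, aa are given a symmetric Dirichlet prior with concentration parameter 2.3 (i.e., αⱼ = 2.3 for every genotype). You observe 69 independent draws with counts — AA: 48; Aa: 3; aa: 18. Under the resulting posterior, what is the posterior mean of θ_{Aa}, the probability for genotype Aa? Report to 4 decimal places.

The Dirichlet prior is conjugate to the Multinomial likelihood: each posterior αⱼ = prior αⱼ + observed count nⱼ.
Posterior concentration: (50.3, 5.3, 20.3), total = 75.9.
E[θ_{Aa}|data] = α_{Aa}/Σα = 5.3/75.9 = 0.0698.

0.0698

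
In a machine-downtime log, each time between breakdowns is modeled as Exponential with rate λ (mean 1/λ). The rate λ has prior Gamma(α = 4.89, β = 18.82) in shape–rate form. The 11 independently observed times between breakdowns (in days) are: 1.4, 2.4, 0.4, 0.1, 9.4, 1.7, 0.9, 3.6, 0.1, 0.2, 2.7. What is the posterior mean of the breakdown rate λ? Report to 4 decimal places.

With a Gamma(shape α, rate β) prior on the exponential rate λ, the posterior after n observations with total T = Σxᵢ is Gamma(α+n, β+T).
Sum of observations T = 22.9 days; n = 11.
Posterior: Gamma(4.89+11, 18.82+22.9) = Gamma(15.89, 41.72).
Posterior mean of λ = α/β = 15.89/41.72 = 0.3809.

0.3809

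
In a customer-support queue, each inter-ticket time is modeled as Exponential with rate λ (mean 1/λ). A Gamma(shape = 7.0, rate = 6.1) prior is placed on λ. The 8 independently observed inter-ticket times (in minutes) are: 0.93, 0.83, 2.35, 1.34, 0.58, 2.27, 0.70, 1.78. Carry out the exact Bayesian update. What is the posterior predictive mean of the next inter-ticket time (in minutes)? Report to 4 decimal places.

With a Gamma(shape α, rate β) prior on the exponential rate λ, the posterior after n observations with total T = Σxᵢ is Gamma(α+n, β+T).
Sum of observations T = 10.78 minutes; n = 8.
Posterior: Gamma(7.0+8, 6.1+10.78) = Gamma(15.0, 16.88).
The predictive distribution for the next observation is Lomax; its mean is β/(α−1) = 16.88/14.0 = 1.2057.

1.2057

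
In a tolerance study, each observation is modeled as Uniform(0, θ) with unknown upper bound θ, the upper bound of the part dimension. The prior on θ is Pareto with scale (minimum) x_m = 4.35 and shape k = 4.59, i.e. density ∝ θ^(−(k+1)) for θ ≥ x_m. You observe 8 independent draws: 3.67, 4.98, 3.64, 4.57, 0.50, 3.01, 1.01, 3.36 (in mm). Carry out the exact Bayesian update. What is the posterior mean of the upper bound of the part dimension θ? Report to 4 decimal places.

A Pareto(scale x_m, shape k) prior on the upper bound θ of Uniform(0, θ) is conjugate: posterior is Pareto(max(x_m, max xᵢ), k + n).
Sample maximum = 4.98; prior scale x_m = 4.35 → posterior scale = max = 4.98.
Posterior shape = 4.59 + 8 = 12.59.
E[θ|data] = k·x_m/(k−1) = 12.59·4.98/11.59 = 5.4097.

5.4097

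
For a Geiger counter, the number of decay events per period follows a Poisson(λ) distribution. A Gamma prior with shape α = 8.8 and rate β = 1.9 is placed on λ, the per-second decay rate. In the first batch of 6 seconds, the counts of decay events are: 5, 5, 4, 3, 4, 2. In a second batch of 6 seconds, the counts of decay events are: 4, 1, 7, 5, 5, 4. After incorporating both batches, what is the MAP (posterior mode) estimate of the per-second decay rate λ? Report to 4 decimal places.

With a Gamma(shape α, rate β) prior, the Poisson likelihood is conjugate: the posterior is Gamma(α + ΣXᵢ, β + n).
Batch 1: sum of counts S = 23 over n = 6 seconds.
After batch 1: Gamma(α+S, β+n) = Gamma(8.8+23, 1.9+6) = Gamma(31.8, 7.9).
Batch 2: sum of counts S = 26 over n = 6 seconds.
After batch 2: Gamma(α+S, β+n) = Gamma(31.8+26, 7.9+6) = Gamma(57.8, 13.9).
Mode of Gamma(α,β) for α≥1 is (α−1)/β = 56.8/13.9 = 4.0863.

4.0863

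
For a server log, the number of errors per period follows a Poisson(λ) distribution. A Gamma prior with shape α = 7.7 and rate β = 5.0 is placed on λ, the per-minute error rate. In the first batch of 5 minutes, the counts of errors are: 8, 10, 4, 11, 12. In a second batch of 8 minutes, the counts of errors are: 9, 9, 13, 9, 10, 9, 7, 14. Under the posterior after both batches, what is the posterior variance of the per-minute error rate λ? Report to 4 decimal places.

0.4096

With a Gamma(shape α, rate β) prior, the Poisson likelihood is conjugate: the posterior is Gamma(α + ΣXᵢ, β + n).
Batch 1: sum of counts S = 45 over n = 5 minutes.
After batch 1: Gamma(α+S, β+n) = Gamma(7.7+45, 5.0+5) = Gamma(52.7, 10.0).
Batch 2: sum of counts S = 80 over n = 8 minutes.
After batch 2: Gamma(α+S, β+n) = Gamma(52.7+80, 10.0+8) = Gamma(132.7, 18.0).
Var = α/β² = 132.7/18.0² = 0.4096.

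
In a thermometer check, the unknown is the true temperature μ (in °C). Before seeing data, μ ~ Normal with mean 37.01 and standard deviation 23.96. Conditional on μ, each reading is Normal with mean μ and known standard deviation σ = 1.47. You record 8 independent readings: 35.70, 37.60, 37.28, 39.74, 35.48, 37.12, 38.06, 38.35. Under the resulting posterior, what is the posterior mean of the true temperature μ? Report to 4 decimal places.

For Normal data with known variance σ², a Normal(μ₀, σ₀²) prior on μ is conjugate. Posterior precision = 1/σ₀² + n/σ²; posterior mean is the precision-weighted average of μ₀ and x̄.
Σxᵢ = 35.70 + 37.60 + 37.28 + 39.74 + 35.48 + 37.12 + 38.06 + 38.35 = 299.33, so n·x̄ = 299.33.
σ₀² = 23.96² = 574.0816, σ² = 1.47² = 2.1609; σ² + n·σ₀² = 2.1609 + 8·574.0816 = 4594.8137.
Posterior mean = (μ₀/σ₀² + n·x̄/σ²)/(1/σ₀² + n/σ²) = (σ²·μ₀ + σ₀²·n·x̄)/(σ² + n·σ₀²) = (2.1609·37.01 + 574.0816·299.33)/4594.8137 = 171919.820237/4594.8137 = 37.4161.

37.4161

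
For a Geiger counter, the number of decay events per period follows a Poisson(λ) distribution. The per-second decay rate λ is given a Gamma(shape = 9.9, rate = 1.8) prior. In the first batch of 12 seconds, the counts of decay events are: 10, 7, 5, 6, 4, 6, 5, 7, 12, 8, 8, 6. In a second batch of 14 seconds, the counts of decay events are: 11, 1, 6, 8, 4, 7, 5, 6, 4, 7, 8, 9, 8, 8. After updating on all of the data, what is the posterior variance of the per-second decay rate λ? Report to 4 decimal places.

With a Gamma(shape α, rate β) prior, the Poisson likelihood is conjugate: the posterior is Gamma(α + ΣXᵢ, β + n).
Batch 1: sum of counts S = 84 over n = 12 seconds.
After batch 1: Gamma(α+S, β+n) = Gamma(9.9+84, 1.8+12) = Gamma(93.9, 13.8).
Batch 2: sum of counts S = 92 over n = 14 seconds.
After batch 2: Gamma(α+S, β+n) = Gamma(93.9+92, 13.8+14) = Gamma(185.9, 27.8).
Var = α/β² = 185.9/27.8² = 0.2405.

0.2405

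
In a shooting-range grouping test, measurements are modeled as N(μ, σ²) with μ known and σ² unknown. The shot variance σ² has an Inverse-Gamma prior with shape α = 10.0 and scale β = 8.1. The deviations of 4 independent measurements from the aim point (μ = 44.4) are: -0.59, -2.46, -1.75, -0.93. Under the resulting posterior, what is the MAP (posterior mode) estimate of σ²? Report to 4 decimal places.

1.0203

With known mean μ and an Inverse-Gamma(α, β) prior on σ², the Normal likelihood is conjugate: posterior is Inv-Gamma(α + n/2, β + Σ(xᵢ−μ)²/2).
Σ(xᵢ−μ)² = (-0.59)² + (-2.46)² + (-1.75)² + (-0.93)² = 10.3271.
Posterior: Inv-Gamma(10.0 + 4/2, 8.1 + 10.3271/2) = Inv-Gamma(12.00, 13.26355).
Mode = β/(α+1) = 13.26355/13.00 = 1.0203.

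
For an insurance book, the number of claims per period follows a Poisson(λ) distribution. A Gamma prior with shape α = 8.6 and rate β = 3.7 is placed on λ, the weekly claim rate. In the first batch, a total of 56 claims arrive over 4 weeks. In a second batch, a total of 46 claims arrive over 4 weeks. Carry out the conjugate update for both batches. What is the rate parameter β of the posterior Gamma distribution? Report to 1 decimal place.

With a Gamma(shape α, rate β) prior, the Poisson likelihood is conjugate: the posterior is Gamma(α + ΣXᵢ, β + n).
After batch 1: Gamma(α+S, β+n) = Gamma(8.6+56, 3.7+4) = Gamma(64.6, 7.7).
After batch 2: Gamma(α+S, β+n) = Gamma(64.6+46, 7.7+4) = Gamma(110.6, 11.7).
Posterior β = 11.7.

11.7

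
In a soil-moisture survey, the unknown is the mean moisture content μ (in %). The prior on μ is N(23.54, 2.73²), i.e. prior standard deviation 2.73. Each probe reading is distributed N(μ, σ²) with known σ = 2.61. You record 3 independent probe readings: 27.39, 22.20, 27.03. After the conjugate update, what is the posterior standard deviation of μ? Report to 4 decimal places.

For Normal data with known variance σ², a Normal(μ₀, σ₀²) prior on μ is conjugate. Posterior precision = 1/σ₀² + n/σ²; posterior mean is the precision-weighted average of μ₀ and x̄.
σ₀² = 2.73² = 7.4529, σ² = 2.61² = 6.8121; σ² + n·σ₀² = 6.8121 + 3·7.4529 = 29.1708.
Posterior precision = 1/σ₀² + n/σ² = 1/7.4529 + 3/6.8121 = (σ² + n·σ₀²)/(σ₀²σ²) = 29.1708/(7.4529·6.8121); posterior variance σₙ² = σ₀²σ²/(σ² + n·σ₀²) = 7.4529·6.8121/29.1708 = 1.740436.
Posterior SD = √σₙ² = √(7.4529·6.8121/29.1708) = 1.3193.

1.3193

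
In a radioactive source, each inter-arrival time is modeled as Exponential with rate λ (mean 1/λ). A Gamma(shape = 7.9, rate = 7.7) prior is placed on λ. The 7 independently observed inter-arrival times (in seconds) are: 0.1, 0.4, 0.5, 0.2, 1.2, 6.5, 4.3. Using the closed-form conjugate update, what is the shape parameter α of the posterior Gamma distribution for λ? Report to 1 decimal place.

With a Gamma(shape α, rate β) prior on the exponential rate λ, the posterior after n observations with total T = Σxᵢ is Gamma(α+n, β+T).
Sum of observations T = 13.2 seconds; n = 7.
Posterior: Gamma(7.9+7, 7.7+13.2) = Gamma(14.9, 20.9).
Posterior α = 14.9.

14.9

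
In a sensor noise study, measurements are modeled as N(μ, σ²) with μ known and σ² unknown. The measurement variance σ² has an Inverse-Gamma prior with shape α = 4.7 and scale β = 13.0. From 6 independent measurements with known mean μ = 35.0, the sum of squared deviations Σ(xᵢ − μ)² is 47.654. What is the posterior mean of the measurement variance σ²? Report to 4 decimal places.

5.4966

With known mean μ and an Inverse-Gamma(α, β) prior on σ², the Normal likelihood is conjugate: posterior is Inv-Gamma(α + n/2, β + Σ(xᵢ−μ)²/2).
Posterior: Inv-Gamma(4.7 + 6/2, 13.0 + 47.654/2) = Inv-Gamma(7.70, 36.8270).
E[σ²|data] = β/(α−1) = 36.8270/6.70 = 5.4966.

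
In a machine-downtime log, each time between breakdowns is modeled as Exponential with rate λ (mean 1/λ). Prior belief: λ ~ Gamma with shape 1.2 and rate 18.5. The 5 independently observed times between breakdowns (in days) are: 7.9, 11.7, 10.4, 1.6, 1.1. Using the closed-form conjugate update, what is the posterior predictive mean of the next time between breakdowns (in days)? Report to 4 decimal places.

With a Gamma(shape α, rate β) prior on the exponential rate λ, the posterior after n observations with total T = Σxᵢ is Gamma(α+n, β+T).
Sum of observations T = 32.7 days; n = 5.
Posterior: Gamma(1.2+5, 18.5+32.7) = Gamma(6.2, 51.2).
The predictive distribution for the next observation is Lomax; its mean is β/(α−1) = 51.2/5.2 = 9.8462.

9.8462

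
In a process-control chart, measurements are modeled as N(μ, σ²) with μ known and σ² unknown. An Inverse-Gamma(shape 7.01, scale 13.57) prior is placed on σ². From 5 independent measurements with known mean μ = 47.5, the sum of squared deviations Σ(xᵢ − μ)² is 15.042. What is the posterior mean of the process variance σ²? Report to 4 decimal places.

With known mean μ and an Inverse-Gamma(α, β) prior on σ², the Normal likelihood is conjugate: posterior is Inv-Gamma(α + n/2, β + Σ(xᵢ−μ)²/2).
Posterior: Inv-Gamma(7.01 + 5/2, 13.57 + 15.042/2) = Inv-Gamma(9.51, 21.0910).
E[σ²|data] = β/(α−1) = 21.0910/8.51 = 2.4784.

2.4784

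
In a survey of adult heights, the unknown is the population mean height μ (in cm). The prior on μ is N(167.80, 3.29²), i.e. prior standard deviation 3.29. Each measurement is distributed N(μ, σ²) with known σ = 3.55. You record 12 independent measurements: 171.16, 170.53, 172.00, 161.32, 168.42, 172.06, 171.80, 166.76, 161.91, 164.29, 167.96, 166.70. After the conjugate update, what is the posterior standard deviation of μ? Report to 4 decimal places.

For Normal data with known variance σ², a Normal(μ₀, σ₀²) prior on μ is conjugate. Posterior precision = 1/σ₀² + n/σ²; posterior mean is the precision-weighted average of μ₀ and x̄.
σ₀² = 3.29² = 10.8241, σ² = 3.55² = 12.6025; σ² + n·σ₀² = 12.6025 + 12·10.8241 = 142.4917.
Posterior precision = 1/σ₀² + n/σ² = 1/10.8241 + 12/12.6025 = (σ² + n·σ₀²)/(σ₀²σ²) = 142.4917/(10.8241·12.6025); posterior variance σₙ² = σ₀²σ²/(σ² + n·σ₀²) = 10.8241·12.6025/142.4917 = 0.957324.
Posterior SD = √σₙ² = √(10.8241·12.6025/142.4917) = 0.9784.

0.9784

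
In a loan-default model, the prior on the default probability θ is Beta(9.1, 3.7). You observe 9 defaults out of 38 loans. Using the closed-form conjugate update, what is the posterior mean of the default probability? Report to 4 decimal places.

The Beta prior is conjugate to a Binomial/Bernoulli likelihood; the update adds successes to α and failures to β.
Posterior: Beta(α+k, β+n−k) = Beta(9.1+9, 3.7+29) = Beta(18.1, 32.7).
Posterior mean = α/(α+β) = 18.1/50.8 = 0.3563.

0.3563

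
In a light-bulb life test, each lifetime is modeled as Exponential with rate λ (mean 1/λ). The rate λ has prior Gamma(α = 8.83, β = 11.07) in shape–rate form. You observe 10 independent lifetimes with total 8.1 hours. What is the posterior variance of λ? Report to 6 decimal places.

0.051240

With a Gamma(shape α, rate β) prior on the exponential rate λ, the posterior after n observations with total T = Σxᵢ is Gamma(α+n, β+T).
Posterior: Gamma(8.83+10, 11.07+8.1) = Gamma(18.83, 19.17).
Var = α/β² = 0.051240.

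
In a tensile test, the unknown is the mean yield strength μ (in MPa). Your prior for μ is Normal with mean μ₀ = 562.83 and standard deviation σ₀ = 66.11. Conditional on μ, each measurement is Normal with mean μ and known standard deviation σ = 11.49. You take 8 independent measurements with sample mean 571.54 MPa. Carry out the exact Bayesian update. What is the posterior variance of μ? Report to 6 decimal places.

16.440436

For Normal data with known variance σ², a Normal(μ₀, σ₀²) prior on μ is conjugate. Posterior precision = 1/σ₀² + n/σ²; posterior mean is the precision-weighted average of μ₀ and x̄.
σ₀² = 66.11² = 4370.5321, σ² = 11.49² = 132.0201; σ² + n·σ₀² = 132.0201 + 8·4370.5321 = 35096.2769.
Posterior precision = 1/σ₀² + n/σ² = 1/4370.5321 + 8/132.0201 = (σ² + n·σ₀²)/(σ₀²σ²) = 35096.2769/(4370.5321·132.0201); posterior variance σₙ² = σ₀²σ²/(σ² + n·σ₀²) = 4370.5321·132.0201/35096.2769 = 16.440436.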